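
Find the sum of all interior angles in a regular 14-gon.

The sum of interior angles of an n-sided polygon is (n - 2) * 180.
For n = 14: (14 - 2) * 180 = 12 * 180 = 2160 degrees.

2160 degrees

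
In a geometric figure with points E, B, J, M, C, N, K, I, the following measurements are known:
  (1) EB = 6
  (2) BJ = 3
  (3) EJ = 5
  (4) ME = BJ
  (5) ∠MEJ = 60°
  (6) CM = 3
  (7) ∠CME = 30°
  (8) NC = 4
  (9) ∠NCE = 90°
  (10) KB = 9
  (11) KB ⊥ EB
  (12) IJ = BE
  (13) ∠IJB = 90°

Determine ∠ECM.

From the given relations: ME = BJ = 3.
Step 1: By the law of cosines on triangle CME: CE² = 3² + 3² − 2·3·3·cos(30°) = 2.41, so CE ≈ 1.55.
Step 2: By the inverse law of cosines on triangle ECM: cos(∠ECM) = (1.55² + 3² − 3²) / (2·1.55·3) = 2.41/9.32 = 0.2588, so ∠ECM = 75°.

Therefore, the measure of angle ∠ECM = 75°.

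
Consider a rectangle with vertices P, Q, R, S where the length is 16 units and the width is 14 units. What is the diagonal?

d = sqrt(16^2 + 14^2) = sqrt(452) = 2*sqrt(113)

2*sqrt(113)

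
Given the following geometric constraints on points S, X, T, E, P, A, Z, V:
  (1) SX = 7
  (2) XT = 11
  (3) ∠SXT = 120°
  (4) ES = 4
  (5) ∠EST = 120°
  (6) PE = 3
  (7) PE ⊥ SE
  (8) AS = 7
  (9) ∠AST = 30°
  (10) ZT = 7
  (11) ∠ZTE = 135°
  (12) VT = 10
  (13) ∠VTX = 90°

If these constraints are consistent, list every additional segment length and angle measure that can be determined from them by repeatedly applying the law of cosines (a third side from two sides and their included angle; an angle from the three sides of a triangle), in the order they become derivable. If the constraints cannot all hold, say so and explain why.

The constraints are consistent. Derivable facts, in order:
After 1 step:
- SP = 5
- ST ≈ 15.72
- XV ≈ 14.87
After 2 steps:
- TA ≈ 10.27
- TE ≈ 18.05
- ∠EPS = 53.13°
- ∠ESP = 36.87°
- ∠STX = 22.69°
- ∠TSX = 37.31°
- ∠TVX = 47.73°
- ∠TXV = 42.27°
After 3 steps:
- EZ ≈ 23.53
- ∠ATS = 19.93°
- ∠ETS = 11.06°
- ∠SAT = 130.07°
- ∠SET = 48.94°
After 4 steps:
- ∠EZT = 32.86°
- ∠TEZ = 12.14°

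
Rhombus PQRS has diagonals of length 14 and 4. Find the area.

Area of a rhombus = (d1 * d2) / 2
Area = (14 * 4) / 2
Area = 56 / 2
Area = 28

28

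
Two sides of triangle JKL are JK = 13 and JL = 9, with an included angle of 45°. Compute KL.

By the law of cosines: KL^2 = JK^2 + JL^2 - 2*JK*JL*cos(J)
KL^2 = 13^2 + 9^2 - 2*13*9*cos(45°)
KL^2 = 169 + 81 - 234*(sqrt(2)/2)
KL^2 = 250 - 117*sqrt(2)
KL = sqrt(250 - 117*sqrt(2))

sqrt(250 - 117*sqrt(2))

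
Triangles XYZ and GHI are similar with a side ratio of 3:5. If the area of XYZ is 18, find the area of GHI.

For similar figures, the area ratio equals the square of the side ratio.
Side ratio (XYZ to GHI) = 3:5, so area ratio = 3^2:5^2 = 9:25.
If the area of XYZ is 18, then the area of GHI = 18 * (25/9) = 50.

50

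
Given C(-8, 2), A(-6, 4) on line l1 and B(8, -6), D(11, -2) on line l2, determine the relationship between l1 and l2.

Slope of line 1: m1 = (4 - 2)/(-6 - -8) = 2/2 = 1
Slope of line 2: m2 = (-2 - -6)/(11 - 8) = 4/3 = 4/3
For parallel lines we need equal slopes: 1 != 4/3.
For perpendicular lines we need m1*m2 = -1: (1)(4/3) = 4/3 != -1.
Since neither condition holds, the lines are neither parallel nor perpendicular.

Neither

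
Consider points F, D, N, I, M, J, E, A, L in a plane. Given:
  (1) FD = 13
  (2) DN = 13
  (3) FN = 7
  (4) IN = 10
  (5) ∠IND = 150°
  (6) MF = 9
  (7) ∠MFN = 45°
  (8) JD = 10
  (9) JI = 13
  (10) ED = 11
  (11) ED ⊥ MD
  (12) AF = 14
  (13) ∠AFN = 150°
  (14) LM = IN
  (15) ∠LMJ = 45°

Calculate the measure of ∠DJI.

Step 1: By the law of cosines on triangle DNI: DI² = 13² + 10² − 2·13·10·cos(150°) = 494.17, so DI ≈ 22.23.
Step 2: By the inverse law of cosines on triangle DJI: cos(∠DJI) = (10² + 13² − 22.23²) / (2·10·13) = -225.17/260 = -0.866, so ∠DJI = 150°.

Therefore, the measure of angle ∠DJI = 150°.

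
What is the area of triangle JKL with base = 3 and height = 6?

Area = (1/2)(3)(6) = 9

9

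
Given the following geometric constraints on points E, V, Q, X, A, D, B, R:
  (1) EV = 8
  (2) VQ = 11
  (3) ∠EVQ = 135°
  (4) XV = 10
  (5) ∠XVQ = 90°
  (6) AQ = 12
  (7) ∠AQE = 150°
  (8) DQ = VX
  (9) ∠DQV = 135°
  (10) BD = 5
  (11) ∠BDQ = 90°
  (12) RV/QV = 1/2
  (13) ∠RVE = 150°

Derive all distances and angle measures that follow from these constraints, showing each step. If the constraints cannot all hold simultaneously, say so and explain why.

The constraints are consistent.

From the given relations:
  DQ = VX = 10
  RV = 1/2·QV = 1/2·11 ≈ 5.5

Step 1: From EV = 8, VQ = 11, and ∠EVQ = 135°, by the law of cosines:
  EQ² = EV² + VQ² - 2·EV·VQ·cos(135°) = 64 + 121 + 124.5 = 309.5
  EQ ≈ 17.59

Step 2: From EV = 8, VR = 5.5, and ∠EVR = 150°, by the law of cosines:
  ER² = EV² + VR² - 2·EV·VR·cos(150°) = 64 + 30.25 + 76.21 = 170.5
  ER ≈ 13.06

Step 3: From VQ = 11, QD = 10, and ∠VQD = 135°, by the law of cosines:
  VD² = VQ² + QD² - 2·VQ·QD·cos(135°) = 121 + 100 + 155.6 = 376.6
  VD ≈ 19.41

Step 4: From QV = 11, VX = 10, and ∠QVX = 90°, by the law of cosines:
  QX² = QV² + VX² - 2·QV·VX·cos(90°) = 121 + 100 - 0 = 221
  QX ≈ 14.87

Step 5: From QD = 10, DB = 5, and ∠QDB = 90°, by the law of cosines:
  QB² = QD² + DB² - 2·QD·DB·cos(90°) = 100 + 25 - 0 = 125
  QB = 5·√5

Step 6: From EQ = 17.59, QA = 12, and ∠EQA = 150°, by the law of cosines:
  EA² = EQ² + QA² - 2·EQ·QA·cos(150°) = 309.5 + 144 + 365.6 = 819.1
  EA ≈ 28.62

Step 7: From EQ = 17.59, EV = 8, QV = 11, by the inverse law of cosines:
  cos(∠QEV) = (EQ² + EV² - QV²) / (2·EQ·EV)
  ∠QEV = 26.24°

Step 8: From ER = 13.06, EV = 8, RV = 5.5, by the inverse law of cosines:
  cos(∠REV) = (ER² + EV² - RV²) / (2·ER·EV)
  ∠REV = 12.16°

Step 9: From VD = 19.41, VQ = 11, DQ = 10, by the inverse law of cosines:
  cos(∠DVQ) = (VD² + VQ² - DQ²) / (2·VD·VQ)
  ∠DVQ = 21.37°

Step 10: From QB = 5·√5, QD = 10, BD = 5, by the inverse law of cosines:
  cos(∠BQD) = (QB² + QD² - BD²) / (2·QB·QD)
  ∠BQD = 26.57°

Step 11: From QE = 17.59, QV = 11, EV = 8, by the inverse law of cosines:
  cos(∠EQV) = (QE² + QV² - EV²) / (2·QE·QV)
  ∠EQV = 18.76°

Step 12: From QV = 11, QX = 14.87, VX = 10, by the inverse law of cosines:
  cos(∠VQX) = (QV² + QX² - VX²) / (2·QV·QX)
  ∠VQX = 42.27°

Step 13: From XQ = 14.87, XV = 10, QV = 11, by the inverse law of cosines:
  cos(∠QXV) = (XQ² + XV² - QV²) / (2·XQ·XV)
  ∠QXV = 47.73°

Step 14: From DQ = 10, DV = 19.41, QV = 11, by the inverse law of cosines:
  cos(∠QDV) = (DQ² + DV² - QV²) / (2·DQ·DV)
  ∠QDV = 23.63°

Step 15: From BD = 5, BQ = 5·√5, DQ = 10, by the inverse law of cosines:
  cos(∠DBQ) = (BD² + BQ² - DQ²) / (2·BD·BQ)
  ∠DBQ = 63.43°

Step 16: From RE = 13.06, RV = 5.5, EV = 8, by the inverse law of cosines:
  cos(∠ERV) = (RE² + RV² - EV²) / (2·RE·RV)
  ∠ERV = 17.84°

Step 17: From EA = 28.62, EQ = 17.59, AQ = 12, by the inverse law of cosines:
  cos(∠AEQ) = (EA² + EQ² - AQ²) / (2·EA·EQ)
  ∠AEQ = 12.1°

Step 18: From AE = 28.62, AQ = 12, EQ = 17.59, by the inverse law of cosines:
  cos(∠EAQ) = (AE² + AQ² - EQ²) / (2·AE·AQ)
  ∠EAQ = 17.9°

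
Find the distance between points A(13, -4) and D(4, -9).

d = sqrt((-9)^2 + (-5)^2) = sqrt(106)

sqrt(106)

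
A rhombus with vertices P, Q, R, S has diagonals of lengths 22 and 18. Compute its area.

Area = (22 * 18) / 2 = 396 / 2 = 198

198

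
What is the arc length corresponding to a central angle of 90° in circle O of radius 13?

Arc length = 2π(13)(1/4) = 13*pi/2

13*pi/2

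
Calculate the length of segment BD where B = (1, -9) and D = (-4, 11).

d = sqrt((-4 - 1)^2 + (11 - -9)^2)
d = sqrt(-5^2 + 20^2)
d = sqrt(25 + 400)
d = sqrt(425) = 5*sqrt(17)

5*sqrt(17)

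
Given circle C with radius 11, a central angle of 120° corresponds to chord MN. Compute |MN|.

Chord length = 2r sin(θ/2)
= 2 × 11 × sin(120°/2)
= 2 × 11 × sin(60°)
= 11*sqrt(3)

11*sqrt(3)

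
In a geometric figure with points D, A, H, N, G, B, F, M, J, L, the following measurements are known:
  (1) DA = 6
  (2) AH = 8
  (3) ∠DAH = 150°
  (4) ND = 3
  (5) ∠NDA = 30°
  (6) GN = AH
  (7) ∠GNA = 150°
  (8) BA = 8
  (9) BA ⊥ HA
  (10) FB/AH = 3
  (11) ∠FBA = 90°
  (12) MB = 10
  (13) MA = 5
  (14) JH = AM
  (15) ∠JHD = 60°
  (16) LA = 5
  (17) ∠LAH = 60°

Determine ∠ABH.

Step 1: By the law of cosines on triangle BAH: BH² = 8² + 8² − 2·8·8·cos(90°) = 128, so BH = 8·√2.
Step 2: By the inverse law of cosines on triangle ABH: cos(∠ABH) = (8² + (8·√2)² − 8²) / (2·8·8·√2) = 128/181.02 = 0.7071, so ∠ABH = 45°.

Therefore, the measure of angle ∠ABH = 45°.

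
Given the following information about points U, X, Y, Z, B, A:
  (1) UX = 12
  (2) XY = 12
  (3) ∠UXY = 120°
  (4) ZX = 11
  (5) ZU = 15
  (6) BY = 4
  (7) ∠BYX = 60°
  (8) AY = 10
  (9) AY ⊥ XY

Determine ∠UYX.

Step 1: By the law of cosines on triangle YXU: YU² = 12² + 12² − 2·12·12·cos(120°) = 432, so YU = 12·√3.
Step 2: By the inverse law of cosines on triangle UYX: cos(∠UYX) = ((12·√3)² + 12² − 12²) / (2·12·√3·12) = 432/498.83 = 0.866, so ∠UYX = 30°.

Therefore, the measure of angle ∠UYX = 30°.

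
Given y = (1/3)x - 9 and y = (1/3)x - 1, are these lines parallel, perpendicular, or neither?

Slope of line 1: m1 = 1/3
Slope of line 2: m2 = 1/3
Since m1 = m2 = 1/3, the lines are parallel.

Parallel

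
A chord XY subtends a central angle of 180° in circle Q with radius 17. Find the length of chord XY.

Drop a perpendicular from the center to the chord, bisecting both the chord and the central angle.
Each half-chord = r sin(θ/2) = 17 sin(90°).
The full chord = 2 × 17 × sin(90°) = 34.

34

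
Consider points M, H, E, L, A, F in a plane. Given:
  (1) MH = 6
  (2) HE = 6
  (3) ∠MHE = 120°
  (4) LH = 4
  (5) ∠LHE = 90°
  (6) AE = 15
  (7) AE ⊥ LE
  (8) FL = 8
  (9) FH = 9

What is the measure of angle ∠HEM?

Step 1: By the law of cosines on triangle EHM: EM² = 6² + 6² − 2·6·6·cos(120°) = 108, so EM = 6·√3.
Step 2: By the inverse law of cosines on triangle HEM: cos(∠HEM) = (6² + (6·√3)² − 6²) / (2·6·6·√3) = 108/124.71 = 0.866, so ∠HEM = 30°.

Therefore, the measure of angle ∠HEM = 30°.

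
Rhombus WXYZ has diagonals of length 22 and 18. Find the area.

The diagonals of a rhombus divide it into four right triangles.
Each triangle has legs 22/ 2 = 11 and 18/2 = 9, so each has area (1/2)*11*9 = 99/2.
Four such triangles give total area = (d1 * d2) / 2 = 198.

198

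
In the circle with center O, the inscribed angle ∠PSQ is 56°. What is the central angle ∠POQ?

By the inscribed angle theorem, the central angle is twice the inscribed angle.
Central angle = 2 × 56° = 112°

112°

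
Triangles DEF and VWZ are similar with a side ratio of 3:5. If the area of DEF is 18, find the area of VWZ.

Area ratio = (3/5)^2 = 9/25. Area of VWZ = 18 * 25/9 = 50.

50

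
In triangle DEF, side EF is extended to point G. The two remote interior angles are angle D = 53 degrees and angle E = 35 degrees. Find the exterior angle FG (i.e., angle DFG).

By the exterior angle theorem, an exterior angle of a triangle equals the sum of the two remote interior angles.
Exterior angle = angle D + angle E
Exterior angle = 53 + 35 = 88 degrees

88 degrees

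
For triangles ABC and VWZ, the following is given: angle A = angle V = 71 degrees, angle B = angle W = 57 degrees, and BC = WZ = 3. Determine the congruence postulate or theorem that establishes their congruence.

The given information matches AAS: Two pairs of corresponding angles and a non-included side are equal (Angle-Angle-Side).

AAS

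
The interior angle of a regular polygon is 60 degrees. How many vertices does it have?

Each interior angle of a regular n-gon is (n - 2) * 180 / n.
Setting this equal to 60:
(n - 2) * 180 / n = 60
Each exterior angle = 180 - 60 = 120 degrees.
Since exterior angles sum to 360: n = 360 / 120 = 3.

3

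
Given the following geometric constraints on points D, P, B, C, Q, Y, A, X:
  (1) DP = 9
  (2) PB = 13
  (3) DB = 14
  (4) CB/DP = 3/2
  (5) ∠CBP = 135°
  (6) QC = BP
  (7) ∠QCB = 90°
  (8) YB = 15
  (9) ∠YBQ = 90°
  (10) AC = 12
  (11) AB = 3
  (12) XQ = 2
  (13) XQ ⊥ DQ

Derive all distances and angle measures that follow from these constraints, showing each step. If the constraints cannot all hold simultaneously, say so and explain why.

The constraints are consistent.

From the given relations:
  CB = 3/2·DP = 3/2·9 ≈ 13.5
  QC = BP = 13

Step 1: From PB = 13, BC = 13.5, and ∠PBC = 135°, by the law of cosines:
  PC² = PB² + BC² - 2·PB·BC·cos(135°) = 169 + 182.2 + 248.2 = 599.4
  PC ≈ 24.48

Step 2: From BC = 13.5, CQ = 13, and ∠BCQ = 90°, by the law of cosines:
  BQ² = BC² + CQ² - 2·BC·CQ·cos(90°) = 182.2 + 169 - 0 = 351.2
  BQ ≈ 18.74

Step 3: From DB = 14, DP = 9, BP = 13, by the inverse law of cosines:
  cos(∠BDP) = (DB² + DP² - BP²) / (2·DB·DP)
  ∠BDP = 64.62°

Step 4: From PB = 13, PD = 9, BD = 14, by the inverse law of cosines:
  cos(∠BPD) = (PB² + PD² - BD²) / (2·PB·PD)
  ∠BPD = 76.66°

Step 5: From BA = 3, BC = 13.5, AC = 12, by the inverse law of cosines:
  cos(∠ABC) = (BA² + BC² - AC²) / (2·BA·BC)
  ∠ABC = 54.31°

Step 6: From BD = 14, BP = 13, DP = 9, by the inverse law of cosines:
  cos(∠DBP) = (BD² + BP² - DP²) / (2·BD·BP)
  ∠DBP = 38.72°

Step 7: From CA = 12, CB = 13.5, AB = 3, by the inverse law of cosines:
  cos(∠ACB) = (CA² + CB² - AB²) / (2·CA·CB)
  ∠ACB = 11.72°

Step 8: From AB = 3, AC = 12, BC = 13.5, by the inverse law of cosines:
  cos(∠BAC) = (AB² + AC² - BC²) / (2·AB·AC)
  ∠BAC = 113.97°

Step 9: From QB = 18.74, BY = 15, and ∠QBY = 90°, by the law of cosines:
  QY² = QB² + BY² - 2·QB·BY·cos(90°) = 351.3 + 225 - 0 = 576.2
  QY ≈ 24.01

Step 10: From PB = 13, PC = 24.48, BC = 13.5, by the inverse law of cosines:
  cos(∠BPC) = (PB² + PC² - BC²) / (2·PB·PC)
  ∠BPC = 22.95°

Step 11: From BC = 13.5, BQ = 18.74, CQ = 13, by the inverse law of cosines:
  cos(∠CBQ) = (BC² + BQ² - CQ²) / (2·BC·BQ)
  ∠CBQ = 43.92°

Step 12: From CB = 13.5, CP = 24.48, BP = 13, by the inverse law of cosines:
  cos(∠BCP) = (CB² + CP² - BP²) / (2·CB·CP)
  ∠BCP = 22.05°

Step 13: From QB = 18.74, QC = 13, BC = 13.5, by the inverse law of cosines:
  cos(∠BQC) = (QB² + QC² - BC²) / (2·QB·QC)
  ∠BQC = 46.08°

Step 14: From QB = 18.74, QY = 24.01, BY = 15, by the inverse law of cosines:
  cos(∠BQY) = (QB² + QY² - BY²) / (2·QB·QY)
  ∠BQY = 38.67°

Step 15: From YB = 15, YQ = 24.01, BQ = 18.74, by the inverse law of cosines:
  cos(∠BYQ) = (YB² + YQ² - BQ²) / (2·YB·YQ)
  ∠BYQ = 51.33°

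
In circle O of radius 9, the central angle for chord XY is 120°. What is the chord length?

Chord length = 2r sin(θ/2)
= 2 × 9 × sin(120°/2)
= 2 × 9 × sin(60°)
= 9*sqrt(3)

9*sqrt(3)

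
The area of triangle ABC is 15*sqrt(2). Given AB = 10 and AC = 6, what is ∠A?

Area = (1/2) * a * b * sin(C)
sin(C) = 2 * Area / (a * b)
sin(C) = 2 * 15*sqrt(2) / (10 * 6)
sin(C) = sqrt(2)/2
C = arcsin(sqrt(2)/2) = 45°
Since sin(180° - C) = sin(C), the obtuse angle 135° gives the same area, so C = 45° or C = 135°.

45° or 135°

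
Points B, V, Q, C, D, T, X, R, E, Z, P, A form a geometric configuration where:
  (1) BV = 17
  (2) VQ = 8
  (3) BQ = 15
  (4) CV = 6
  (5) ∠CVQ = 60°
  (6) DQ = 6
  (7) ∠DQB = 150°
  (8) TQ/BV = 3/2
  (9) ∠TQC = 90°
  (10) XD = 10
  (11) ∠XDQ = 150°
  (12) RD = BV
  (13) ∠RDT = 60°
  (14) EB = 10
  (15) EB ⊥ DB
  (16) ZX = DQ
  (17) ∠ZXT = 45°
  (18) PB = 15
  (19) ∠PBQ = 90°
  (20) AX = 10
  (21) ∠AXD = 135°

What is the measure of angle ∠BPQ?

Step 1: By the law of cosines on triangle PBQ: PQ² = 15² + 15² − 2·15·15·cos(90°) = 450, so PQ = 15·√2.
Step 2: By the inverse law of cosines on triangle BPQ: cos(∠BPQ) = (15² + (15·√2)² − 15²) / (2·15·15·√2) = 450/636.4 = 0.7071, so ∠BPQ = 45°.

Therefore, the measure of angle ∠BPQ = 45°.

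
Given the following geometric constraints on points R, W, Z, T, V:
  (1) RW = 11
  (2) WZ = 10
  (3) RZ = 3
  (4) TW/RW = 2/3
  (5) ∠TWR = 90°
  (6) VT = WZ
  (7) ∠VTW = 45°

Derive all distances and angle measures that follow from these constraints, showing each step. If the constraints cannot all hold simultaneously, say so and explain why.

The constraints are consistent.

From the given relations:
  TW = 2/3·RW = 2/3·11 ≈ 7.33
  VT = WZ = 10

Step 1: From RW = 11, WT = 7.33, and ∠RWT = 90°, by the law of cosines:
  RT² = RW² + WT² - 2·RW·WT·cos(90°) = 121 + 53.78 - 0 = 174.8
  RT ≈ 13.22

Step 2: From WT = 7.33, TV = 10, and ∠WTV = 45°, by the law of cosines:
  WV² = WT² + TV² - 2·WT·TV·cos(45°) = 53.78 + 100 - 103.7 = 50.07
  WV ≈ 7.08

Step 3: From RW = 11, RZ = 3, WZ = 10, by the inverse law of cosines:
  cos(∠WRZ) = (RW² + RZ² - WZ²) / (2·RW·RZ)
  ∠WRZ = 62.96°

Step 4: From WR = 11, WZ = 10, RZ = 3, by the inverse law of cosines:
  cos(∠RWZ) = (WR² + WZ² - RZ²) / (2·WR·WZ)
  ∠RWZ = 15.5°

Step 5: From ZR = 3, ZW = 10, RW = 11, by the inverse law of cosines:
  cos(∠RZW) = (ZR² + ZW² - RW²) / (2·ZR·ZW)
  ∠RZW = 101.54°

Step 6: From RT = 13.22, RW = 11, TW = 7.33, by the inverse law of cosines:
  cos(∠TRW) = (RT² + RW² - TW²) / (2·RT·RW)
  ∠TRW = 33.69°

Step 7: From WT = 7.33, WV = 7.08, TV = 10, by the inverse law of cosines:
  cos(∠TWV) = (WT² + WV² - TV²) / (2·WT·WV)
  ∠TWV = 87.88°

Step 8: From TR = 13.22, TW = 7.33, RW = 11, by the inverse law of cosines:
  cos(∠RTW) = (TR² + TW² - RW²) / (2·TR·TW)
  ∠RTW = 56.31°

Step 9: From VT = 10, VW = 7.08, TW = 7.33, by the inverse law of cosines:
  cos(∠TVW) = (VT² + VW² - TW²) / (2·VT·VW)
  ∠TVW = 47.12°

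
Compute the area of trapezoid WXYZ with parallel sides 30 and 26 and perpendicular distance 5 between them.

Area = (30 + 26) * 5 / 2 = 280 / 2 = 140

140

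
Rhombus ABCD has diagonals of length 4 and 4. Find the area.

Area of a rhombus = (d1 * d2) / 2
Area = (4 * 4) / 2
Area = 16 / 2
Area = 8

8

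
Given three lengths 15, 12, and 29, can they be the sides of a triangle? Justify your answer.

No.
The triangle inequality is violated: 15 + 12 = 27 ≤ 29.
These lengths cannot form a triangle.

No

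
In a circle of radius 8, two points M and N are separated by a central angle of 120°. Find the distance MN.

Chord = 2(8) sin(60°) = 8*sqrt(3)

8*sqrt(3)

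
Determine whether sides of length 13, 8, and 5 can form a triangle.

Check the triangle inequality: 8 + 5 = 13 ≤ 13.
Since the sum of two sides does not exceed the third, no triangle can be formed.

No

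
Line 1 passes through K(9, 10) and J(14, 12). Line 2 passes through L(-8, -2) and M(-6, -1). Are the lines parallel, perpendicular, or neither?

Slope of line 1: m1 = (12 - 10)/(14 - 9) = 2/5 = 2/5
Slope of line 2: m2 = (-1 - -2)/(-6 - -8) = 1/2 = 1/2
For parallel lines we need equal slopes: 2/5 != 1/2.
For perpendicular lines we need m1*m2 = -1: (2/5)(1/2) = 1/5 != -1.
Since neither condition holds, the lines are neither parallel nor perpendicular.

Neither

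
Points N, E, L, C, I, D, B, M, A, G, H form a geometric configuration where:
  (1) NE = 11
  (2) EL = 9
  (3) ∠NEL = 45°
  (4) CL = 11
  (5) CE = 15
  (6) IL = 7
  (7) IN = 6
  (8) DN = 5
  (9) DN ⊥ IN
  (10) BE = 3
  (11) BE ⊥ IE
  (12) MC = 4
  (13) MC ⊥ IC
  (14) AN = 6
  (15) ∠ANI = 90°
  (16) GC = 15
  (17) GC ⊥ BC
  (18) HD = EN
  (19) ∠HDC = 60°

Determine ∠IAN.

Step 1: By the law of cosines on triangle ANI: AI² = 6² + 6² − 2·6·6·cos(90°) = 72, so AI = 6·√2.
Step 2: By the inverse law of cosines on triangle IAN: cos(∠IAN) = ((6·√2)² + 6² − 6²) / (2·6·√2·6) = 72/101.82 = 0.7071, so ∠IAN = 45°.

Therefore, the measure of angle ∠IAN = 45°.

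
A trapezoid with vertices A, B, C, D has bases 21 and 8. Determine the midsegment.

The midsegment of a trapezoid = (base1 + base2) / 2
midsegment = (21 + 8) / 2
midsegment = 29 / 2
midsegment = 29/2

29/2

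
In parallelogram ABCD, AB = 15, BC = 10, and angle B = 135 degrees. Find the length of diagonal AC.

Law of cosines: d^2 = 15^2 + 10^2 - 2(15)(10)cos(135°) = 150*sqrt(2) + 325, so d = 5*sqrt(6*sqrt(2) + 13).

5*sqrt(6*sqrt(2) + 13)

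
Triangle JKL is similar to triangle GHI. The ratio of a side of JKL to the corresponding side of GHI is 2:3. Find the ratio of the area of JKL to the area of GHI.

The ratio of areas of similar triangles equals the square of the side ratio.
Side ratio = 2:3
Area ratio = (2/3)^2 = 4/9 = 4:9

4:9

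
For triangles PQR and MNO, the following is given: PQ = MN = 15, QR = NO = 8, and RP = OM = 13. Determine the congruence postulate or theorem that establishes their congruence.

Consider the given information: PQ = MN = 15, QR = NO = 8, and RP = OM = 13
This is not SAS or AAS: SAS requires two sides and the included angle between them. AAS requires two angles and a non-included side.
The correct criterion is SSS. All three pairs of corresponding sides are equal (Side-Side-Side).

SSS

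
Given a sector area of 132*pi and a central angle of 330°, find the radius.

Sector area A = πr² × θ/360, so r² = 360A / (πθ).
r² = 360 × 132*pi / (π × 330)
r² = 144
r = 12

12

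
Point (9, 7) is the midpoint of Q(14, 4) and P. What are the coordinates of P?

Using the midpoint formula: M = ((x1 + x2)/2, (y1 + y2)/2)
We know M = (9, 7) and Q = (14, 4)
For x: 9 = (14 + x2)/2, so x2 = 2*9 - 14 = 4
For y: 7 = (4 + y2)/2, so y2 = 2*7 - 4 = 10
P = (4, 10)

(4, 10)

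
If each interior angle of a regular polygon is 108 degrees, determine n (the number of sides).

Exterior angle = 180 - 108 = 72. n = 360 / 72 = 5.

5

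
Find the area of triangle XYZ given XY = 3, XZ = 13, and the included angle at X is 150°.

Area = (1/2)(3)(13) sin(150°) = (1/2)(3)(13)(1/2) = 39/4

39/4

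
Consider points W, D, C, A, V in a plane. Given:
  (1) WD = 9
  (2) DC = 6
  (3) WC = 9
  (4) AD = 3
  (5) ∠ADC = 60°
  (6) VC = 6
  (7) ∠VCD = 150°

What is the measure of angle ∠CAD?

Step 1: By the law of cosines on triangle ADC: AC² = 3² + 6² − 2·3·6·cos(60°) = 27, so AC = 3·√3.
Step 2: By the inverse law of cosines on triangle CAD: cos(∠CAD) = ((3·√3)² + 3² − 6²) / (2·3·√3·3) = 0/31.18 = 0, so ∠CAD = 90°.

Therefore, the measure of angle ∠CAD = 90°.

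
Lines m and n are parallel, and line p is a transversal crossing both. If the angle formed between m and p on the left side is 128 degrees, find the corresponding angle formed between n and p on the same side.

Corresponding angles are equal: 128 degrees.

128 degrees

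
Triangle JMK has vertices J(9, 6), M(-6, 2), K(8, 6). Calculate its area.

Shoelace: Area = (1/2)|9(2-6) + -6(6-6) + 8(6-2)| = (1/2)(4) = 2

2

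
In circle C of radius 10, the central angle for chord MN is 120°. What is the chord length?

Chord length = 2r sin(θ/2)
= 2 × 10 × sin(120°/2)
= 2 × 10 × sin(60°)
= 10*sqrt(3)

10*sqrt(3)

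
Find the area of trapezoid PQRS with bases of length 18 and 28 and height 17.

Area = (18 + 28) * 17 / 2 = 782 / 2 = 391

391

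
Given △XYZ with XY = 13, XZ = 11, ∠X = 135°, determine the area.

Area = (1/2)(13)(11) sin(135°) = (1/2)(13)(11)(sqrt(2)/2) = 143*sqrt(2)/4

143*sqrt(2)/4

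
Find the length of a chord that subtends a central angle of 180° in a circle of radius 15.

Drop a perpendicular from the center to the chord, bisecting both the chord and the central angle.
Each half-chord = r sin(θ/2) = 15 sin(90°).
The full chord = 2 × 15 × sin(90°) = 30.

30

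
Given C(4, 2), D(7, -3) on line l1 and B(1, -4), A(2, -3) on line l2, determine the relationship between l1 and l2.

Slope of line 1: m1 = (-3 - 2)/(7 - 4) = -5/3 = -5/3
Slope of line 2: m2 = (-3 - -4)/(2 - 1) = 1/1 = 1
For parallel lines we need equal slopes: -5/3 != 1.
For perpendicular lines we need m1*m2 = -1: (-5/3)(1) = -5/3 != -1.
Since neither condition holds, the lines are neither parallel nor perpendicular.

Neither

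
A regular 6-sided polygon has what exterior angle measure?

Each exterior angle of a regular n-gon is 360 / n.
For n = 6: 360 / 6 = 60 degrees.

60 degrees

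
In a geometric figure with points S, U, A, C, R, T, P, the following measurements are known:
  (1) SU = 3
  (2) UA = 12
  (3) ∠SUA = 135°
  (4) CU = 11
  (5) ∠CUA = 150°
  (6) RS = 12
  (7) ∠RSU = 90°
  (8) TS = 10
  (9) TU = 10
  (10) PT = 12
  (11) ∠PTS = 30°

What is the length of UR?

Step 1: By the law of cosines on triangle USR: UR² = 3² + 12² − 2·3·12·cos(90°) = 153, so UR = 3·√17.

Therefore, the length of UR = 3·√17.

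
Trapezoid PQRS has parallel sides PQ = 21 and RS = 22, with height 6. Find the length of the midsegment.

The midsegment (median) of a trapezoid connects the midpoints of the non-parallel sides.
Its length is the average of the two bases: (21 + 22) / 2 = 43/2.

43/2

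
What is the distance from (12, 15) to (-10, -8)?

d = sqrt((-10 - 12)^2 + (-8 - 15)^2)
d = sqrt(-22^2 + -23^2)
d = sqrt(484 + 529)
d = sqrt(1013)

sqrt(1013)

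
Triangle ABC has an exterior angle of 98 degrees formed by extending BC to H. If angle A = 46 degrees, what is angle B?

The exterior angle theorem states that an exterior angle equals the sum of the two non-adjacent interior angles.
So 98 = 46 + angle B, which gives angle B = 98 - 46 = 52 degrees.

52 degrees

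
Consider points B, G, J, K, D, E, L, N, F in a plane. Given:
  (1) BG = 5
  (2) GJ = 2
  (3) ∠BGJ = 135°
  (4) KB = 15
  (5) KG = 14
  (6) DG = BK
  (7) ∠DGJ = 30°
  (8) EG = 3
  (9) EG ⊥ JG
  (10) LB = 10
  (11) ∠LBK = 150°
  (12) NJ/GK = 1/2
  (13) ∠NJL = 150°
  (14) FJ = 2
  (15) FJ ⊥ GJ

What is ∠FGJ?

Step 1: By the law of cosines on triangle GJF: GF² = 2² + 2² − 2·2·2·cos(90°) = 8, so GF = 2·√2.
Step 2: By the inverse law of cosines on triangle FGJ: cos(∠FGJ) = ((2·√2)² + 2² − 2²) / (2·2·√2·2) = 8/11.31 = 0.7071, so ∠FGJ = 45°.

Therefore, the measure of angle ∠FGJ = 45°.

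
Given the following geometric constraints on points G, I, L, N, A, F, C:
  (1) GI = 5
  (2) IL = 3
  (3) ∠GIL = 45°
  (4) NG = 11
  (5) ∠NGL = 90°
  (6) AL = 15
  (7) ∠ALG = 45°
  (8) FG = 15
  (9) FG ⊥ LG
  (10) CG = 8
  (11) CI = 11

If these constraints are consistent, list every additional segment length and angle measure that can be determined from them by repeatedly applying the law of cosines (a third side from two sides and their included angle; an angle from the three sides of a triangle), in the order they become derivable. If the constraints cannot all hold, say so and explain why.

The constraints are consistent. Derivable facts, in order:
After 1 step:
- GL ≈ 3.58
- ∠CGI = 113.58°
- ∠CIG = 41.8°
- ∠GCI = 24.62°
After 2 steps:
- GA ≈ 12.73
- LF ≈ 15.42
- LN ≈ 11.57
- ∠GLI = 98.61°
- ∠IGL = 36.39°
After 3 steps:
- ∠AGL = 123.54°
- ∠FLG = 76.59°
- ∠GAL = 11.46°
- ∠GFL = 13.41°
- ∠GLN = 71.99°
- ∠GNL = 18.01°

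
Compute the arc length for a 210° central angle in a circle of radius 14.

The full circumference is 2πr = 2π(14) = 28*pi.
The arc spans 210° out of 360°, which is a fraction of 7/12.
Arc length = 28*pi × 7/12 = 49*pi/3.

49*pi/3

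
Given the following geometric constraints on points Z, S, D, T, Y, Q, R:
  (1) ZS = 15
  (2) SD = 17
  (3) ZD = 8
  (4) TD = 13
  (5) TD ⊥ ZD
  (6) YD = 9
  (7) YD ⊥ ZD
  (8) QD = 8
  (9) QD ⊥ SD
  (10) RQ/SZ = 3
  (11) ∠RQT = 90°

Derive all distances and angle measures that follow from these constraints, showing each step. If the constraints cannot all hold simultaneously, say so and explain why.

The constraints are consistent.

From the given relations:
  RQ = 3·SZ = 3·15 = 45

Step 1: From ZD = 8, DT = 13, and ∠ZDT = 90°, by the law of cosines:
  ZT² = ZD² + DT² - 2·ZD·DT·cos(90°) = 64 + 169 - 0 = 233
  ZT ≈ 15.26

Step 2: From ZD = 8, DY = 9, and ∠ZDY = 90°, by the law of cosines:
  ZY² = ZD² + DY² - 2·ZD·DY·cos(90°) = 64 + 81 - 0 = 145
  ZY = √145

Step 3: From SD = 17, DQ = 8, and ∠SDQ = 90°, by the law of cosines:
  SQ² = SD² + DQ² - 2·SD·DQ·cos(90°) = 289 + 64 - 0 = 353
  SQ ≈ 18.79

Step 4: From ZD = 8, ZS = 15, DS = 17, by the inverse law of cosines:
  cos(∠DZS) = (ZD² + ZS² - DS²) / (2·ZD·ZS)
  ∠DZS = 90°

Step 5: From SD = 17, SZ = 15, DZ = 8, by the inverse law of cosines:
  cos(∠DSZ) = (SD² + SZ² - DZ²) / (2·SD·SZ)
  ∠DSZ = 28.07°

Step 6: From DS = 17, DZ = 8, SZ = 15, by the inverse law of cosines:
  cos(∠SDZ) = (DS² + DZ² - SZ²) / (2·DS·DZ)
  ∠SDZ = 61.93°

Step 7: From ZD = 8, ZT = 15.26, DT = 13, by the inverse law of cosines:
  cos(∠DZT) = (ZD² + ZT² - DT²) / (2·ZD·ZT)
  ∠DZT = 58.39°

Step 8: From ZD = 8, ZY = √145, DY = 9, by the inverse law of cosines:
  cos(∠DZY) = (ZD² + ZY² - DY²) / (2·ZD·ZY)
  ∠DZY = 48.37°

Step 9: From SD = 17, SQ = 18.79, DQ = 8, by the inverse law of cosines:
  cos(∠DSQ) = (SD² + SQ² - DQ²) / (2·SD·SQ)
  ∠DSQ = 25.2°

Step 10: From TD = 13, TZ = 15.26, DZ = 8, by the inverse law of cosines:
  cos(∠DTZ) = (TD² + TZ² - DZ²) / (2·TD·TZ)
  ∠DTZ = 31.61°

Step 11: From YD = 9, YZ = √145, DZ = 8, by the inverse law of cosines:
  cos(∠DYZ) = (YD² + YZ² - DZ²) / (2·YD·YZ)
  ∠DYZ = 41.63°

Step 12: From QD = 8, QS = 18.79, DS = 17, by the inverse law of cosines:
  cos(∠DQS) = (QD² + QS² - DS²) / (2·QD·QS)
  ∠DQS = 64.8°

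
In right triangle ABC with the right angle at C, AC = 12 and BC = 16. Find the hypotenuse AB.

AB = sqrt(12^2 + 16^2) = sqrt(400) = 20

20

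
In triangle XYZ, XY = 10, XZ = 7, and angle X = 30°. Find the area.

Area = (1/2)(10)(7) sin(30°) = (1/2)(10)(7)(1/2) = 35/2

35/2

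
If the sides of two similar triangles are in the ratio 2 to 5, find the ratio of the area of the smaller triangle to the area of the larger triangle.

The ratio of areas of similar triangles equals the square of the side ratio.
Side ratio = 2:5
Area ratio = (2/5)^2 = 4/25 = 4:25

4:25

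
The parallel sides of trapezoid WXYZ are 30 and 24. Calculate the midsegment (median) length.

midsegment = (30 + 24) / 2 = 54 / 2 = 27

27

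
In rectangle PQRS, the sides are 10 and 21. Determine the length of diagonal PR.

d = sqrt(10^2 + 21^2) = sqrt(541)

sqrt(541)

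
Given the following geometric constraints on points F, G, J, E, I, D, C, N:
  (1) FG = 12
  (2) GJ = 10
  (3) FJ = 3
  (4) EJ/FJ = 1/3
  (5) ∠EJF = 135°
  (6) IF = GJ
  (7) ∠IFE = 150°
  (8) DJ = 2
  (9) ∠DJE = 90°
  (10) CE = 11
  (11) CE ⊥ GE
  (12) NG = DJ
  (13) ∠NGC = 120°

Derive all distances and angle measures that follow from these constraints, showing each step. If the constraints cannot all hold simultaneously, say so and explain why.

The constraints are consistent.

From the given relations:
  EJ = 1/3·FJ = 1/3·3 = 1
  IF = GJ = 10
  NG = DJ = 2

Step 1: From FJ = 3, JE = 1, and ∠FJE = 135°, by the law of cosines:
  FE² = FJ² + JE² - 2·FJ·JE·cos(135°) = 9 + 1 + 4.243 = 14.24
  FE ≈ 3.77

Step 2: From EJ = 1, JD = 2, and ∠EJD = 90°, by the law of cosines:
  ED² = EJ² + JD² - 2·EJ·JD·cos(90°) = 1 + 4 - 0 = 5
  ED = √5

Step 3: From FG = 12, FJ = 3, GJ = 10, by the inverse law of cosines:
  cos(∠GFJ) = (FG² + FJ² - GJ²) / (2·FG·FJ)
  ∠GFJ = 42.6°

Step 4: From GF = 12, GJ = 10, FJ = 3, by the inverse law of cosines:
  cos(∠FGJ) = (GF² + GJ² - FJ²) / (2·GF·GJ)
  ∠FGJ = 11.72°

Step 5: From JF = 3, JG = 10, FG = 12, by the inverse law of cosines:
  cos(∠FJG) = (JF² + JG² - FG²) / (2·JF·JG)
  ∠FJG = 125.69°

Step 6: From EF = 3.77, FI = 10, and ∠EFI = 150°, by the law of cosines:
  EI² = EF² + FI² - 2·EF·FI·cos(150°) = 14.24 + 100 + 65.37 = 179.6
  EI ≈ 13.4

Step 7: From FE = 3.77, FJ = 3, EJ = 1, by the inverse law of cosines:
  cos(∠EFJ) = (FE² + FJ² - EJ²) / (2·FE·FJ)
  ∠EFJ = 10.8°

Step 8: From ED = √5, EJ = 1, DJ = 2, by the inverse law of cosines:
  cos(∠DEJ) = (ED² + EJ² - DJ²) / (2·ED·EJ)
  ∠DEJ = 63.43°

Step 9: From EF = 3.77, EJ = 1, FJ = 3, by the inverse law of cosines:
  cos(∠FEJ) = (EF² + EJ² - FJ²) / (2·EF·EJ)
  ∠FEJ = 34.2°

Step 10: From DE = √5, DJ = 2, EJ = 1, by the inverse law of cosines:
  cos(∠EDJ) = (DE² + DJ² - EJ²) / (2·DE·DJ)
  ∠EDJ = 26.57°

Step 11: From EF = 3.77, EI = 13.4, FI = 10, by the inverse law of cosines:
  cos(∠FEI) = (EF² + EI² - FI²) / (2·EF·EI)
  ∠FEI = 21.91°

Step 12: From IE = 13.4, IF = 10, EF = 3.77, by the inverse law of cosines:
  cos(∠EIF) = (IE² + IF² - EF²) / (2·IE·IF)
  ∠EIF = 8.09°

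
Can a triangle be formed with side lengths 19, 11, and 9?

For three segments to close into a triangle, no single side can be as long as the other two combined.
The longest side is 19, and 9 + 11 = 20 > 19.
A triangle can be formed.

Yes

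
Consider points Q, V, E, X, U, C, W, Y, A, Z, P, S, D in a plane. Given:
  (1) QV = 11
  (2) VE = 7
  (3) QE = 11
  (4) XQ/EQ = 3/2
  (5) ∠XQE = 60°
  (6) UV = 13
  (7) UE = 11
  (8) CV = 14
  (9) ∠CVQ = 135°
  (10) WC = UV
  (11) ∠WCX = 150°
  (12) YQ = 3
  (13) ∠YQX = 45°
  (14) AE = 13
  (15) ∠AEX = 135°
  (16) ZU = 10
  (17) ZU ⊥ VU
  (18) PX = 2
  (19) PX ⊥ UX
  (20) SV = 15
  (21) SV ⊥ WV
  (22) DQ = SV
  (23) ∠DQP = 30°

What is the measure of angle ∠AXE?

From the given relations: XQ = 3/2·EQ = 3/2·11 ≈ 16.5.
Step 1: By the law of cosines on triangle EQX: EX² = 11² + 16.5² − 2·11·16.5·cos(60°) = 211.75, so EX ≈ 14.55.
Step 2: By the law of cosines on triangle XEA: XA² = 14.55² + 13² − 2·14.55·13·cos(135°) = 648.28, so XA ≈ 25.46.
Step 3: By the inverse law of cosines on triangle AXE: cos(∠AXE) = (25.46² + 14.55² − 13²) / (2·25.46·14.55) = 691.03/741.01 = 0.9326, so ∠AXE = 21.16°.

Therefore, the measure of angle ∠AXE = 21.16°.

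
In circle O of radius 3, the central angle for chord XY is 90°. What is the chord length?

Chord = 2(3) sin(45°) = 3*sqrt(2)

3*sqrt(2)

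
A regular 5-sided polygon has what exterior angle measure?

Each exterior angle of a regular n-gon is 360 / n.
For n = 5: 360 / 5 = 72 degrees.

72 degrees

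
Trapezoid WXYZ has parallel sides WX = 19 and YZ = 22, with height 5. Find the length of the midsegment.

midsegment = (19 + 22) / 2 = 41 / 2 = 41/2

41/2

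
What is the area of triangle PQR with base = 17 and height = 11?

Area = (1/2)(17)(11) = 187/2

187/2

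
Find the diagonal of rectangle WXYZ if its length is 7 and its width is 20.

A rectangle's diagonal splits it into two right triangles, with the diagonal as the hypotenuse.
By the Pythagorean theorem, d^2 = 7^2 + 20^2 = 449.
Therefore d = sqrt(449).

sqrt(449)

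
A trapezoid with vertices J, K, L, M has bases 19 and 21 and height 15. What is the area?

A trapezoid's area equals the midsegment times the height.
The midsegment is (19 + 21) / 2 = 20.
Area = 20 * 15 = 300.

300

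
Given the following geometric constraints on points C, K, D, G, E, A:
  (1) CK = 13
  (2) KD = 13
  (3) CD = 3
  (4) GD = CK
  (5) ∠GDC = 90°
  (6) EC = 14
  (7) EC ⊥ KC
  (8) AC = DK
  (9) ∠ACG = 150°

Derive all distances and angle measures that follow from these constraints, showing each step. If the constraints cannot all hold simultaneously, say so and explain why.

The constraints are consistent.

From the given relations:
  GD = CK = 13
  AC = DK = 13

Step 1: From CD = 3, DG = 13, and ∠CDG = 90°, by the law of cosines:
  CG² = CD² + DG² - 2·CD·DG·cos(90°) = 9 + 169 - 0 = 178
  CG = √178

Step 2: From KC = 13, CE = 14, and ∠KCE = 90°, by the law of cosines:
  KE² = KC² + CE² - 2·KC·CE·cos(90°) = 169 + 196 - 0 = 365
  KE ≈ 19.1

Step 3: From CD = 3, CK = 13, DK = 13, by the inverse law of cosines:
  cos(∠DCK) = (CD² + CK² - DK²) / (2·CD·CK)
  ∠DCK = 83.37°

Step 4: From KC = 13, KD = 13, CD = 3, by the inverse law of cosines:
  cos(∠CKD) = (KC² + KD² - CD²) / (2·KC·KD)
  ∠CKD = 13.25°

Step 5: From DC = 3, DK = 13, CK = 13, by the inverse law of cosines:
  cos(∠CDK) = (DC² + DK² - CK²) / (2·DC·DK)
  ∠CDK = 83.37°

Step 6: From GC = √178, CA = 13, and ∠GCA = 150°, by the law of cosines:
  GA² = GC² + CA² - 2·GC·CA·cos(150°) = 178 + 169 + 300.4 = 647.4
  GA ≈ 25.44

Step 7: From CD = 3, CG = √178, DG = 13, by the inverse law of cosines:
  cos(∠DCG) = (CD² + CG² - DG²) / (2·CD·CG)
  ∠DCG = 77.01°

Step 8: From KC = 13, KE = 19.1, CE = 14, by the inverse law of cosines:
  cos(∠CKE) = (KC² + KE² - CE²) / (2·KC·KE)
  ∠CKE = 47.12°

Step 9: From GC = √178, GD = 13, CD = 3, by the inverse law of cosines:
  cos(∠CGD) = (GC² + GD² - CD²) / (2·GC·GD)
  ∠CGD = 12.99°

Step 10: From EC = 14, EK = 19.1, CK = 13, by the inverse law of cosines:
  cos(∠CEK) = (EC² + EK² - CK²) / (2·EC·EK)
  ∠CEK = 42.88°

Step 11: From GA = 25.44, GC = √178, AC = 13, by the inverse law of cosines:
  cos(∠AGC) = (GA² + GC² - AC²) / (2·GA·GC)
  ∠AGC = 14.8°

Step 12: From AC = 13, AG = 25.44, CG = √178, by the inverse law of cosines:
  cos(∠CAG) = (AC² + AG² - CG²) / (2·AC·AG)
  ∠CAG = 15.2°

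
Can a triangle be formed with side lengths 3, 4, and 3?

Sort the sides: 3, 3, 4.
It suffices to check that the sum of the two smallest exceeds the largest:
3 + 3 = 6 > 4. ✓
Yes, a valid triangle can be formed.

Yes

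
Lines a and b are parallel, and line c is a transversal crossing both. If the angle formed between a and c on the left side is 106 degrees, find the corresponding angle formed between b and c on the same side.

Corresponding angles are equal: 106 degrees.

106 degrees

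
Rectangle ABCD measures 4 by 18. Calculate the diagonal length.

Using the Pythagorean theorem:
d² = 4² + 18² = 16 + 324 = 340
d = sqrt(340) = 2*sqrt(85)

2*sqrt(85)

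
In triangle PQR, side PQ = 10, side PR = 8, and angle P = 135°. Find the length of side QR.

By the law of cosines: QR^2 = PQ^2 + PR^2 - 2*PQ*PR*cos(P)
QR^2 = 10^2 + 8^2 - 2*10*8*cos(135°)
QR^2 = 100 + 64 - 160*(-sqrt(2)/2)
QR^2 = 80*sqrt(2) + 164
QR = 2*sqrt(20*sqrt(2) + 41)

2*sqrt(20*sqrt(2) + 41)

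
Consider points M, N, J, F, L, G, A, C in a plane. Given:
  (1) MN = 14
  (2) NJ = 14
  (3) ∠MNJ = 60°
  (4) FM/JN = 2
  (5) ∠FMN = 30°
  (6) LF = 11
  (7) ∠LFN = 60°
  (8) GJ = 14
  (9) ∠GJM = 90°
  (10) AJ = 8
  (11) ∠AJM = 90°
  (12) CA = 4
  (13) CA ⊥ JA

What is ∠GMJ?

Step 1: By the law of cosines on triangle JNM: JM² = 14² + 14² − 2·14·14·cos(60°) = 196, so JM = 14.
Step 2: By the law of cosines on triangle MJG: MG² = 14² + 14² − 2·14·14·cos(90°) = 392, so MG = 14·√2.
Step 3: By the inverse law of cosines on triangle GMJ: cos(∠GMJ) = ((14·√2)² + 14² − 14²) / (2·14·√2·14) = 392/554.37 = 0.7071, so ∠GMJ = 45°.

Therefore, the measure of angle ∠GMJ = 45°.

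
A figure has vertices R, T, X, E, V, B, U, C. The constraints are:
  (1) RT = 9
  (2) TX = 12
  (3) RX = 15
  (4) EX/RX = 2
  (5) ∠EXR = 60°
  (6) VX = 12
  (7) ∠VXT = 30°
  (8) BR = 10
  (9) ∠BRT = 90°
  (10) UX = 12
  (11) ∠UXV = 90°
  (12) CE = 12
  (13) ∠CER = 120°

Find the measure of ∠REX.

From the given relations: EX = 2·RX = 2·15 = 30.
Step 1: By the law of cosines on triangle EXR: ER² = 30² + 15² − 2·30·15·cos(60°) = 675, so ER = 15·√3.
Step 2: By the inverse law of cosines on triangle REX: cos(∠REX) = ((15·√3)² + 30² − 15²) / (2·15·√3·30) = 1350/1558.85 = 0.866, so ∠REX = 30°.

Therefore, the measure of angle ∠REX = 30°.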